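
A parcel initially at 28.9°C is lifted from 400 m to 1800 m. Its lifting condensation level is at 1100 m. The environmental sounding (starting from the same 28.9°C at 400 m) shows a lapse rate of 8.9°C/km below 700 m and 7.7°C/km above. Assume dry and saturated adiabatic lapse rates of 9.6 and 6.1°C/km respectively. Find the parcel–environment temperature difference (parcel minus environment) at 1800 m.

+0.15°C (parcel warmer than environment)

Parcel:
  From 400 m to 1100 m (dry): cools by 9.6 × 0.7 = 6.72°C, giving 22.18°C.
  From 1100 m to 1800 m (saturated): cools by 6.1 × 0.7 = 4.27°C, giving 17.91°C.
Environment:
  From 400 m to 700 m (environment, lower layer): cools by 8.9 × 0.3 = 2.67°C, giving 26.23°C.
  From 700 m to 1800 m (environment, upper layer): cools by 7.7 × 1.1 = 8.47°C, giving 17.76°C.
T_parcel − T_env = 17.91 − 17.76 = +0.15°C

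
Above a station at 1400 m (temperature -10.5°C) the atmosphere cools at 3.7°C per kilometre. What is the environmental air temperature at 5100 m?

-24.19°C

1400 → 5100 m (environmental, 3.7°C/km): ΔT = -3.7 × 3.7 = -13.69°C → T = -24.19°C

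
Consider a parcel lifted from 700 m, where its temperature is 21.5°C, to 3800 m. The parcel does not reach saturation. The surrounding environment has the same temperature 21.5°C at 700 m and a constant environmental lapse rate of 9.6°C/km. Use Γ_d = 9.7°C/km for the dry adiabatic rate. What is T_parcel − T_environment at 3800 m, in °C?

Parcel:
  700 → 3800 m (dry, 9.7°C/km): ΔT = -9.7 × 3.1 = -30.07°C → T = -8.57°C
Environment:
  700 → 3800 m (environment, 9.6°C/km): ΔT = -9.6 × 3.1 = -29.76°C → T = -8.26°C
T_parcel − T_env = -8.57 − (-8.26) = -0.31°C

-0.31°C (parcel cooler than environment)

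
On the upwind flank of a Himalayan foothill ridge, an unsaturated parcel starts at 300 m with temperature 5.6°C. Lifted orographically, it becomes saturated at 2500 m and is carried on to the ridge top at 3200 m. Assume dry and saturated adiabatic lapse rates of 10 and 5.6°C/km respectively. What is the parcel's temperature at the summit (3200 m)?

-20.32°C

Dry to 2500 m: -10 × 2.2 km = -22°C, so T = -16.4°C.
Saturated to 3200 m: -5.6 × 0.7 km = -3.92°C, so T = -20.32°C.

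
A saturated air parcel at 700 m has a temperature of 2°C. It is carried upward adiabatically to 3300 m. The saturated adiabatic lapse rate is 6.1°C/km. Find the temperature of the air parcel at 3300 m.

Saturated adiabatic to 3300 m: -6.1 × 2.6 km = -15.86°C, so T = -13.86°C.

-13.86°C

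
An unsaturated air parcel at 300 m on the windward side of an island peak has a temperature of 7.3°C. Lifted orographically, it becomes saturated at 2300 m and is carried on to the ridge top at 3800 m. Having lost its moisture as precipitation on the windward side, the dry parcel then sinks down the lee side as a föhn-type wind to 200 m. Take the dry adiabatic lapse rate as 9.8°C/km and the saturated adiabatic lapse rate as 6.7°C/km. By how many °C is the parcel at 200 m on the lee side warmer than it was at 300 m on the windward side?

+5.63°C

Dry to 2300 m: -9.8 × 2 km = -19.6°C, so T = -12.3°C.
Saturated to 3800 m: -6.7 × 1.5 km = -10.05°C, so T = -22.35°C.
Dry descent to 200 m: +9.8 × 3.6 km = +35.28°C, so T = 12.93°C.
Net change vs windward start: 12.93 − 7.3 = +5.63°C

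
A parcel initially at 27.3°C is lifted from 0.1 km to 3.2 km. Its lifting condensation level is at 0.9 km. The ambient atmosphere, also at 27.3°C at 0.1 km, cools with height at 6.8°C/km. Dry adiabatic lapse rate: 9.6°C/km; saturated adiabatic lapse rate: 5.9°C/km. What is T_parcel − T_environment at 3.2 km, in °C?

Parcel:
  Dry to 900 m: -9.6 × 0.8 km = -7.68°C, so T = 19.62°C.
  Saturated to 3200 m: -5.9 × 2.3 km = -13.57°C, so T = 6.05°C.
Environment:
  Environment to 3200 m: -6.8 × 3.1 km = -21.08°C, so T = 6.22°C.
T_parcel − T_env = 6.05 − 6.22 = -0.17°C

-0.17°C (parcel cooler than environment)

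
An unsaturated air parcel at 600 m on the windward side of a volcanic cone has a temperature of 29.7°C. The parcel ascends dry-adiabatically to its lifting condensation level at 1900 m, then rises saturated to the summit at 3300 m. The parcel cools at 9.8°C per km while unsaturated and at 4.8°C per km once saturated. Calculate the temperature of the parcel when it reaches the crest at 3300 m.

10.24°C

600–1900 m, dry: Δz = 1.3 km ⇒ ΔT = -12.74°C; T = 16.96°C
1900–3300 m, saturated: Δz = 1.4 km ⇒ ΔT = -6.72°C; T = 10.24°C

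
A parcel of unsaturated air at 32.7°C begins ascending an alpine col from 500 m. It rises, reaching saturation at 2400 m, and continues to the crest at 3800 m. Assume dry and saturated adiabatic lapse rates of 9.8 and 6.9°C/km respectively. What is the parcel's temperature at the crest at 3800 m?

500–2400 m, dry: Δz = 1.9 km ⇒ ΔT = -18.62°C; T = 14.08°C
2400–3800 m, saturated: Δz = 1.4 km ⇒ ΔT = -9.66°C; T = 4.42°C

4.42°C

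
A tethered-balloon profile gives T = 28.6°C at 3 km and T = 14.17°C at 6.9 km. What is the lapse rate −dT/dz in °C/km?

3.7°C/km

Γ = −ΔT/Δz = (28.6 − 14.17) / (6900 − 3000) m
  = 14.43°C / 3.9 km = 3.7°C/km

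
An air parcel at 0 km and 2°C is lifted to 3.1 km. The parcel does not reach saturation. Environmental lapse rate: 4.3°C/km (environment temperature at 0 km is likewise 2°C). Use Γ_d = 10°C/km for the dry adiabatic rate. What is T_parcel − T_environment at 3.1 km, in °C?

Parcel:
  0–3100 m, dry: Δz = 3.1 km ⇒ ΔT = -31°C; T = -29°C
Environment:
  0–3100 m, environment: Δz = 3.1 km ⇒ ΔT = -13.33°C; T = -11.33°C
T_parcel − T_env = -29 − (-11.33) = -17.67°C

-17.67°C (parcel cooler than environment)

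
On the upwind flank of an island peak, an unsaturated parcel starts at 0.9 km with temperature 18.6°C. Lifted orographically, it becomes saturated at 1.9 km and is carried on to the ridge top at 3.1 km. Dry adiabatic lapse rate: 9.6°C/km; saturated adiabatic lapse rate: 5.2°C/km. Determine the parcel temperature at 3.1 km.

2.76°C

Dry to 1900 m: -9.6 × 1 km = -9.6°C, so T = 9°C.
Saturated to 3100 m: -5.2 × 1.2 km = -6.24°C, so T = 2.76°C.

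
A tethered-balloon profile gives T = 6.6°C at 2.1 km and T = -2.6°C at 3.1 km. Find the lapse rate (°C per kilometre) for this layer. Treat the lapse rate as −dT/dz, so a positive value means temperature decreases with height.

9.2°C/km

Γ = −ΔT/Δz = (6.6 − (-2.6)) / (3100 − 2100) m
  = 9.2°C / 1 km = 9.2°C/km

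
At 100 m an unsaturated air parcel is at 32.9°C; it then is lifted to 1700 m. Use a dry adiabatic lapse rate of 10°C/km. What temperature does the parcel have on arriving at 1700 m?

100–1700 m, dry adiabatic: Δz = 1.6 km ⇒ ΔT = -16°C; T = 16.9°C

16.9°C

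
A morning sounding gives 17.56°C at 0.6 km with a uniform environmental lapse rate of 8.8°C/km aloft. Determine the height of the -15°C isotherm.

4.3 km

Height above start = (17.56 − (-15)) / 8.8 = 3.7 km
Altitude = 600 m + 3700 m = 4300 m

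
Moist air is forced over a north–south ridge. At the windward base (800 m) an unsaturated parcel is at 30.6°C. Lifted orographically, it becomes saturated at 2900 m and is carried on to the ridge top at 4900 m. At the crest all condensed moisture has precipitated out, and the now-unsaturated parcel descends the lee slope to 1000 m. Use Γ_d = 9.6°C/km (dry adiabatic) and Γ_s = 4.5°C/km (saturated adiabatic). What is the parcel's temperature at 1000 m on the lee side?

38.88°C

800 → 2900 m (dry, 9.6°C/km): ΔT = -9.6 × 2.1 = -20.16°C → T = 10.44°C
2900 → 4900 m (saturated, 4.5°C/km): ΔT = -4.5 × 2 = -9°C → T = 1.44°C
4900 → 1000 m (dry descent, 9.6°C/km): ΔT = +9.6 × 3.9 = +37.44°C → T = 38.88°C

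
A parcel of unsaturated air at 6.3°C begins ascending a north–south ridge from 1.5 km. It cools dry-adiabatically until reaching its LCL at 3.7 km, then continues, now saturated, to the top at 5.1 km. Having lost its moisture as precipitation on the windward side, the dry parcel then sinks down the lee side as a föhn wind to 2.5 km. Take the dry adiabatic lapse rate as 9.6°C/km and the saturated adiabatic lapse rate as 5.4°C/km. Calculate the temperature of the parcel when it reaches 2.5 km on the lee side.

1500–3700 m, dry: Δz = 2.2 km ⇒ ΔT = -21.12°C; T = -14.82°C
3700–5100 m, saturated: Δz = 1.4 km ⇒ ΔT = -7.56°C; T = -22.38°C
5100–2500 m, dry descent: Δz = 2.6 km ⇒ ΔT = +24.96°C; T = 2.58°C

2.58°C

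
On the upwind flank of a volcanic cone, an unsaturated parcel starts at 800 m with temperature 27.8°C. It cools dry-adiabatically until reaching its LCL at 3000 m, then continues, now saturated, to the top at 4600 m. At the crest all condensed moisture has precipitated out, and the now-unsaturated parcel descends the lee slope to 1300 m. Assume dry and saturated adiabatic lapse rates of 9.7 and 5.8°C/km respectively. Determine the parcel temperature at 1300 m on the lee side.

Dry to 3000 m: -9.7 × 2.2 km = -21.34°C, so T = 6.46°C.
Saturated to 4600 m: -5.8 × 1.6 km = -9.28°C, so T = -2.82°C.
Dry descent to 1300 m: +9.7 × 3.3 km = +32.01°C, so T = 29.19°C.

29.19°C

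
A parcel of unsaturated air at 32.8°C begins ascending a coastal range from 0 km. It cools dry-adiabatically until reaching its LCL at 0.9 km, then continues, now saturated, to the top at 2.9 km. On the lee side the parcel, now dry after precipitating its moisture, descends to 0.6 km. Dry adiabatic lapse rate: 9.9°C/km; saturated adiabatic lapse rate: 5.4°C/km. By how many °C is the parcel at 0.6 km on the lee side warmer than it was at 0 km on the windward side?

+3.06°C

From 0 m to 900 m (dry): cools by 9.9 × 0.9 = 8.91°C, giving 23.89°C.
From 900 m to 2900 m (saturated): cools by 5.4 × 2 = 10.8°C, giving 13.09°C.
From 2900 m to 600 m (dry descent): warms by 9.9 × 2.3 = 22.77°C, giving 35.86°C.
Net change vs windward start: 35.86 − 32.8 = +3.06°C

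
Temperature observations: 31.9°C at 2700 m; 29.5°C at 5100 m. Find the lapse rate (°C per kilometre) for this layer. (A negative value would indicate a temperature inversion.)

Γ = −ΔT/Δz = (31.9 − 29.5) / (5100 − 2700) m
  = 2.4°C / 2.4 km = 1°C/km

1°C/km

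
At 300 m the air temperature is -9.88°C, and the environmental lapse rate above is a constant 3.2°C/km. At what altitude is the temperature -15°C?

1900 m

Height above start = (-9.88 − (-15)) / 3.2 = 1.6 km
Altitude = 300 m + 1600 m = 1900 m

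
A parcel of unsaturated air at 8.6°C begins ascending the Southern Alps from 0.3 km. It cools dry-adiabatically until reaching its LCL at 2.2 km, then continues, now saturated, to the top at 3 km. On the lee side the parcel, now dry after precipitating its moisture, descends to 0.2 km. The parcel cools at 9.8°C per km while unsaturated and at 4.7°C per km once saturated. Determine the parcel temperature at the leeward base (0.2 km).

13.66°C

300–2200 m, dry: Δz = 1.9 km ⇒ ΔT = -18.62°C; T = -10.02°C
2200–3000 m, saturated: Δz = 0.8 km ⇒ ΔT = -3.76°C; T = -13.78°C
3000–200 m, dry descent: Δz = 2.8 km ⇒ ΔT = +27.44°C; T = 13.66°C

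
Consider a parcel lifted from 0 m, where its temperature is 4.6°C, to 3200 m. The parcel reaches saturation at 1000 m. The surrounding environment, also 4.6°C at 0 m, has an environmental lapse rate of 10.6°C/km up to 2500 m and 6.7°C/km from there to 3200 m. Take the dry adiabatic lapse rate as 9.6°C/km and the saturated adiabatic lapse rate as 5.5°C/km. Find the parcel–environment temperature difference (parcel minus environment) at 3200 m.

Parcel:
  0 → 1000 m (dry, 9.6°C/km): ΔT = -9.6 × 1 = -9.6°C → T = -5°C
  1000 → 3200 m (saturated, 5.5°C/km): ΔT = -5.5 × 2.2 = -12.1°C → T = -17.1°C
Environment:
  0 → 2500 m (environment, lower layer, 10.6°C/km): ΔT = -10.6 × 2.5 = -26.5°C → T = -21.9°C
  2500 → 3200 m (environment, upper layer, 6.7°C/km): ΔT = -6.7 × 0.7 = -4.69°C → T = -26.59°C
T_parcel − T_env = -17.1 − (-26.59) = +9.49°C

+9.49°C (parcel warmer than environment)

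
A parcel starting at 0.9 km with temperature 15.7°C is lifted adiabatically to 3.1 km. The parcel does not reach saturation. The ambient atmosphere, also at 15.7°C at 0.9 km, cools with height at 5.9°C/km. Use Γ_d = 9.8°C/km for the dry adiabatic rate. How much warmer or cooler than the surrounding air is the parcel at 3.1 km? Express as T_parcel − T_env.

-8.58°C (parcel cooler than environment)

Parcel:
  Dry to 3100 m: -9.8 × 2.2 km = -21.56°C, so T = -5.86°C.
Environment:
  Environment to 3100 m: -5.9 × 2.2 km = -12.98°C, so T = 2.72°C.
T_parcel − T_env = -5.86 − 2.72 = -8.58°C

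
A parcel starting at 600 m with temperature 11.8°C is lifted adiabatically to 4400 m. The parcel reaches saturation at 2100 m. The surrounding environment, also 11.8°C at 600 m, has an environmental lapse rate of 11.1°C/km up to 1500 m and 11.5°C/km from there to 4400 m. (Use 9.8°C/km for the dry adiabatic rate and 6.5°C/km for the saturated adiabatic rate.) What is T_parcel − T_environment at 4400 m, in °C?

Parcel:
  600 → 2100 m (dry, 9.8°C/km): ΔT = -9.8 × 1.5 = -14.7°C → T = -2.9°C
  2100 → 4400 m (saturated, 6.5°C/km): ΔT = -6.5 × 2.3 = -14.95°C → T = -17.85°C
Environment:
  600 → 1500 m (environment, lower layer, 11.1°C/km): ΔT = -11.1 × 0.9 = -9.99°C → T = 1.81°C
  1500 → 4400 m (environment, upper layer, 11.5°C/km): ΔT = -11.5 × 2.9 = -33.35°C → T = -31.54°C
T_parcel − T_env = -17.85 − (-31.54) = +13.69°C

+13.69°C (parcel warmer than environment)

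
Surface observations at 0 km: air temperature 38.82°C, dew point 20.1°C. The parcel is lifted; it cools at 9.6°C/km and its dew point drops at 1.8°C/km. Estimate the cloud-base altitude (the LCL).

2.4 km

T and T_d converge at 9.6 − 1.8 = 7.8°C per km
Height above start = (38.82 − 20.1) / 7.8 = 2.4 km
LCL altitude = 0 m + 2400 m = 2400 m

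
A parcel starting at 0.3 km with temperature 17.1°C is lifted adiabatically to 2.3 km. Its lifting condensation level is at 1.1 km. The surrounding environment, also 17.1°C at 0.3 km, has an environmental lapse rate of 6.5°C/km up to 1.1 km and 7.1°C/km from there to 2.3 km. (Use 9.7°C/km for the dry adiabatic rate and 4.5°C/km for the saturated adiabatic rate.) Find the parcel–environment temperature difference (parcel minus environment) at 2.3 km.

Parcel:
  300 → 1100 m (dry, 9.7°C/km): ΔT = -9.7 × 0.8 = -7.76°C → T = 9.34°C
  1100 → 2300 m (saturated, 4.5°C/km): ΔT = -4.5 × 1.2 = -5.4°C → T = 3.94°C
Environment:
  300 → 1100 m (environment, lower layer, 6.5°C/km): ΔT = -6.5 × 0.8 = -5.2°C → T = 11.9°C
  1100 → 2300 m (environment, upper layer, 7.1°C/km): ΔT = -7.1 × 1.2 = -8.52°C → T = 3.38°C
T_parcel − T_env = 3.94 − 3.38 = +0.56°C

+0.56°C (parcel warmer than environment)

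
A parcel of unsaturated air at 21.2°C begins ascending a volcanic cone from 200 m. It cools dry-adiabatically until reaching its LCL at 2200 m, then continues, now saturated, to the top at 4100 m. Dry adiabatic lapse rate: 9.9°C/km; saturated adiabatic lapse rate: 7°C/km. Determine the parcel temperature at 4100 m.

200–2200 m, dry: Δz = 2 km ⇒ ΔT = -19.8°C; T = 1.4°C
2200–4100 m, saturated: Δz = 1.9 km ⇒ ΔT = -13.3°C; T = -11.9°C

-11.9°C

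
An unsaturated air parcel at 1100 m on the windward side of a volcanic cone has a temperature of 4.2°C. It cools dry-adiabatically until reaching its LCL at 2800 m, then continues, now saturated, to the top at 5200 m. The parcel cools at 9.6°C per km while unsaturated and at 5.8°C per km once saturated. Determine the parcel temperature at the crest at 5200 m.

From 1100 m to 2800 m (dry): cools by 9.6 × 1.7 = 16.32°C, giving -12.12°C.
From 2800 m to 5200 m (saturated): cools by 5.8 × 2.4 = 13.92°C, giving -26.04°C.

-26.04°C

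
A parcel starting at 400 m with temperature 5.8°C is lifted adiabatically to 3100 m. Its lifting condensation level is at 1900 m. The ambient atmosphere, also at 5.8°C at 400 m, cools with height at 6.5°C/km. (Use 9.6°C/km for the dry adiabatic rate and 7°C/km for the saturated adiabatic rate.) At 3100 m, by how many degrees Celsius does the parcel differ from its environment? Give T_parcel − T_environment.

Parcel:
  400 → 1900 m (dry, 9.6°C/km): ΔT = -9.6 × 1.5 = -14.4°C → T = -8.6°C
  1900 → 3100 m (saturated, 7°C/km): ΔT = -7 × 1.2 = -8.4°C → T = -17°C
Environment:
  400 → 3100 m (environment, 6.5°C/km): ΔT = -6.5 × 2.7 = -17.55°C → T = -11.75°C
T_parcel − T_env = -17 − (-11.75) = -5.25°C

-5.25°C (parcel cooler than environment)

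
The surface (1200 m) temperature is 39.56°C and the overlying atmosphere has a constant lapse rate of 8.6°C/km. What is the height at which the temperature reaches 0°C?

Height above start = (39.56 − 0) / 8.6 = 4.6 km
Altitude = 1200 m + 4600 m = 5800 m

5800 m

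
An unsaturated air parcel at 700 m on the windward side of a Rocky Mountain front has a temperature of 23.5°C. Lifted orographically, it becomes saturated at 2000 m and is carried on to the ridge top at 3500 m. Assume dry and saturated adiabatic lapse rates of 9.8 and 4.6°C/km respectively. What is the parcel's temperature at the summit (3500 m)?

3.86°C

Dry to 2000 m: -9.8 × 1.3 km = -12.74°C, so T = 10.76°C.
Saturated to 3500 m: -4.6 × 1.5 km = -6.9°C, so T = 3.86°C.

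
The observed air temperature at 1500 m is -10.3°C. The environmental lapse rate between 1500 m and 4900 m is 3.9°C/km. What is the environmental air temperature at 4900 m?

-23.56°C

From 1500 m to 4900 m (environmental): cools by 3.9 × 3.4 = 13.26°C, giving -23.56°C.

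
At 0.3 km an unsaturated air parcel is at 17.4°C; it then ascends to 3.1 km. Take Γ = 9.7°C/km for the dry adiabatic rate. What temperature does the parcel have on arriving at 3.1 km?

-9.76°C

300–3100 m, dry adiabatic: Δz = 2.8 km ⇒ ΔT = -27.16°C; T = -9.76°C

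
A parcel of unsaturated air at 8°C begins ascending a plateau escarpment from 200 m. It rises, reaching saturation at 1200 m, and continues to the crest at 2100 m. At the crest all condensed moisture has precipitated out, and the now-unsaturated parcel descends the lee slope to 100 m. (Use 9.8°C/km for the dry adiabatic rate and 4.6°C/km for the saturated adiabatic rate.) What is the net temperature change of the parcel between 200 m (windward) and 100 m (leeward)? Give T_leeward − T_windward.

From 200 m to 1200 m (dry): cools by 9.8 × 1 = 9.8°C, giving -1.8°C.
From 1200 m to 2100 m (saturated): cools by 4.6 × 0.9 = 4.14°C, giving -5.94°C.
From 2100 m to 100 m (dry descent): warms by 9.8 × 2 = 19.6°C, giving 13.66°C.
Net change vs windward start: 13.66 − 8 = +5.66°C

+5.66°C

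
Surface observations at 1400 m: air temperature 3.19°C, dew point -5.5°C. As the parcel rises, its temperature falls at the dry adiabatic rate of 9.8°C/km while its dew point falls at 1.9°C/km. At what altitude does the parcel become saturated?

2500 m

T and T_d converge at 9.8 − 1.9 = 7.9°C per km
Height above start = (3.19 − (-5.5)) / 7.9 = 1.1 km
LCL altitude = 1400 m + 1100 m = 2500 m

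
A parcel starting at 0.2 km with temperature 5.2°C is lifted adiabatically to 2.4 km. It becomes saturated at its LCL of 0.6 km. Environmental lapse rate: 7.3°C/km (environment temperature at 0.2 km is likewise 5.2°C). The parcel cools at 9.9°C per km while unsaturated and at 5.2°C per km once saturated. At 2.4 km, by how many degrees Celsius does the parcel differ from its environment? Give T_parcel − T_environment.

Parcel:
  Dry to 600 m: -9.9 × 0.4 km = -3.96°C, so T = 1.24°C.
  Saturated to 2400 m: -5.2 × 1.8 km = -9.36°C, so T = -8.12°C.
Environment:
  Environment to 2400 m: -7.3 × 2.2 km = -16.06°C, so T = -10.86°C.
T_parcel − T_env = -8.12 − (-10.86) = +2.74°C

+2.74°C (parcel warmer than environment)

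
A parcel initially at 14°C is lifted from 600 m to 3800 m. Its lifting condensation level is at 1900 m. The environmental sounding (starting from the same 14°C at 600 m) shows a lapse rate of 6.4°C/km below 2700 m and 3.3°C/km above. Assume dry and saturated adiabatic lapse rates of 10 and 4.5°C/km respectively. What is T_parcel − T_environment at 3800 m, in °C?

-4.48°C (parcel cooler than environment)

Parcel:
  From 600 m to 1900 m (dry): cools by 10 × 1.3 = 13°C, giving 1°C.
  From 1900 m to 3800 m (saturated): cools by 4.5 × 1.9 = 8.55°C, giving -7.55°C.
Environment:
  From 600 m to 2700 m (environment, lower layer): cools by 6.4 × 2.1 = 13.44°C, giving 0.56°C.
  From 2700 m to 3800 m (environment, upper layer): cools by 3.3 × 1.1 = 3.63°C, giving -3.07°C.
T_parcel − T_env = -7.55 − (-3.07) = -4.48°C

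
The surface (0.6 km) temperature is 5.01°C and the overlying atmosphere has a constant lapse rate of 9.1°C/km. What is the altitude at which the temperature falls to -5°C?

1.7 km

Height above start = (5.01 − (-5)) / 9.1 = 1.1 km
Altitude = 600 m + 1100 m = 1700 m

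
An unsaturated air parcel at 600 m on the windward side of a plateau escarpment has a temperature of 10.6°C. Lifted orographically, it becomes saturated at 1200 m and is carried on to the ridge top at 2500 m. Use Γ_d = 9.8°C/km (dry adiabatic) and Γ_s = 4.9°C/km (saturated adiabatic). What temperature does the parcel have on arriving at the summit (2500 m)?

-1.65°C

600 → 1200 m (dry, 9.8°C/km): ΔT = -9.8 × 0.6 = -5.88°C → T = 4.72°C
1200 → 2500 m (saturated, 4.9°C/km): ΔT = -4.9 × 1.3 = -6.37°C → T = -1.65°C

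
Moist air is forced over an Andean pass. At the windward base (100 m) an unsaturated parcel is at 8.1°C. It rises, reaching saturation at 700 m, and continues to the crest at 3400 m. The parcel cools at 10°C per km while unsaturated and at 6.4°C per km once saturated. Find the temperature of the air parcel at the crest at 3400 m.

-15.18°C

100 → 700 m (dry, 10°C/km): ΔT = -10 × 0.6 = -6°C → T = 2.1°C
700 → 3400 m (saturated, 6.4°C/km): ΔT = -6.4 × 2.7 = -17.28°C → T = -15.18°C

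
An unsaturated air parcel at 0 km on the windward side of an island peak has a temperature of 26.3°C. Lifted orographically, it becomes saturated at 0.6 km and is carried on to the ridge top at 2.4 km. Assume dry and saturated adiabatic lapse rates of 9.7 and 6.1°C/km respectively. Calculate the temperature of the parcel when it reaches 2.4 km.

Dry to 600 m: -9.7 × 0.6 km = -5.82°C, so T = 20.48°C.
Saturated to 2400 m: -6.1 × 1.8 km = -10.98°C, so T = 9.5°C.

9.5°C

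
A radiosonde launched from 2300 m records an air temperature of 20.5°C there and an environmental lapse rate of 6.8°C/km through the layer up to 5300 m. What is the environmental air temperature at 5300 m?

From 2300 m to 5300 m (environmental): cools by 6.8 × 3 = 20.4°C, giving 0.1°C.

0.1°C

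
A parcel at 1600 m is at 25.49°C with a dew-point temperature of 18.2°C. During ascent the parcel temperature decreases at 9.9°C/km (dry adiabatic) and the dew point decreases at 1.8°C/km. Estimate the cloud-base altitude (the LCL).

T and T_d converge at 9.9 − 1.8 = 8.1°C per km
Height above start = (25.49 − 18.2) / 8.1 = 0.9 km
LCL altitude = 1600 m + 900 m = 2500 m

2500 m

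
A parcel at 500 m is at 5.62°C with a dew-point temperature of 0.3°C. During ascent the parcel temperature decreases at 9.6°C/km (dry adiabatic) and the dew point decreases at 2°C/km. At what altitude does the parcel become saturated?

T and T_d converge at 9.6 − 2 = 7.6°C per km
Height above start = (5.62 − 0.3) / 7.6 = 0.7 km
LCL altitude = 500 m + 700 m = 1200 m

1200 m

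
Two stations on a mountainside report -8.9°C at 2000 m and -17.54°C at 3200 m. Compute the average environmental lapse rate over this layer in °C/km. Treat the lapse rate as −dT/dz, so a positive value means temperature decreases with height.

Γ = −ΔT/Δz = (-8.9 − (-17.54)) / (3200 − 2000) m
  = 8.64°C / 1.2 km = 7.2°C/km

7.2°C/km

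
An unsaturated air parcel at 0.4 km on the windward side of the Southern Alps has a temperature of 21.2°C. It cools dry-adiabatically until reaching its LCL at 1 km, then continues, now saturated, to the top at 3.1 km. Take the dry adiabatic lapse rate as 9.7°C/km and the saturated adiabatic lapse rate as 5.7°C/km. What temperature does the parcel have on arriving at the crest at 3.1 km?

3.41°C

Dry to 1000 m: -9.7 × 0.6 km = -5.82°C, so T = 15.38°C.
Saturated to 3100 m: -5.7 × 2.1 km = -11.97°C, so T = 3.41°C.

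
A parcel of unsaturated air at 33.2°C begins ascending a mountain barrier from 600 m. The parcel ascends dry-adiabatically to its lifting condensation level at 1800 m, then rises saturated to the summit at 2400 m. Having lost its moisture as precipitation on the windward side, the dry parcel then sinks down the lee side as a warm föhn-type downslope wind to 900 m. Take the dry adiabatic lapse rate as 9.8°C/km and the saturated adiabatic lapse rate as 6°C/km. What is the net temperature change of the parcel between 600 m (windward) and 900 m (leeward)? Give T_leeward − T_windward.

-0.66°C

From 600 m to 1800 m (dry): cools by 9.8 × 1.2 = 11.76°C, giving 21.44°C.
From 1800 m to 2400 m (saturated): cools by 6 × 0.6 = 3.6°C, giving 17.84°C.
From 2400 m to 900 m (dry descent): warms by 9.8 × 1.5 = 14.7°C, giving 32.54°C.
Net change vs windward start: 32.54 − 33.2 = -0.66°C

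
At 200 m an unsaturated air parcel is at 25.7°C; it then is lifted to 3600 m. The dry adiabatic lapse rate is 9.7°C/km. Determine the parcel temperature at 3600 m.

-7.28°C

Dry adiabatic to 3600 m: -9.7 × 3.4 km = -32.98°C, so T = -7.28°C.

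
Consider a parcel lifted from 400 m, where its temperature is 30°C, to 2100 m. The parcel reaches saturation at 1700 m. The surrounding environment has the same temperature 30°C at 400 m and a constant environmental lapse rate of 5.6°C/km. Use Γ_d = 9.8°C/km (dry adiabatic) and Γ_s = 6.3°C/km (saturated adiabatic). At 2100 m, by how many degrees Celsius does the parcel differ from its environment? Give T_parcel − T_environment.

Parcel:
  Dry to 1700 m: -9.8 × 1.3 km = -12.74°C, so T = 17.26°C.
  Saturated to 2100 m: -6.3 × 0.4 km = -2.52°C, so T = 14.74°C.
Environment:
  Environment to 2100 m: -5.6 × 1.7 km = -9.52°C, so T = 20.48°C.
T_parcel − T_env = 14.74 − 20.48 = -5.74°C

-5.74°C (parcel cooler than environment)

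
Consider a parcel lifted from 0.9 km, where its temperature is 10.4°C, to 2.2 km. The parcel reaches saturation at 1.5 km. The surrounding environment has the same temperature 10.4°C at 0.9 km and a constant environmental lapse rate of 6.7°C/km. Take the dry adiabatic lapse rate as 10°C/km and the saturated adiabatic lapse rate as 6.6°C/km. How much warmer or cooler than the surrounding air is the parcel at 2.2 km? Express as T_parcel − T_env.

Parcel:
  From 900 m to 1500 m (dry): cools by 10 × 0.6 = 6°C, giving 4.4°C.
  From 1500 m to 2200 m (saturated): cools by 6.6 × 0.7 = 4.62°C, giving -0.22°C.
Environment:
  From 900 m to 2200 m (environment): cools by 6.7 × 1.3 = 8.71°C, giving 1.69°C.
T_parcel − T_env = -0.22 − 1.69 = -1.91°C

-1.91°C (parcel cooler than environment)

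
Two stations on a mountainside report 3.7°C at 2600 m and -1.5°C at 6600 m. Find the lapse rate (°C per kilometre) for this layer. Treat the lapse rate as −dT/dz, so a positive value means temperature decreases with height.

1.3°C/km

Γ = −ΔT/Δz = (3.7 − (-1.5)) / (6600 − 2600) m
  = 5.2°C / 4 km = 1.3°C/km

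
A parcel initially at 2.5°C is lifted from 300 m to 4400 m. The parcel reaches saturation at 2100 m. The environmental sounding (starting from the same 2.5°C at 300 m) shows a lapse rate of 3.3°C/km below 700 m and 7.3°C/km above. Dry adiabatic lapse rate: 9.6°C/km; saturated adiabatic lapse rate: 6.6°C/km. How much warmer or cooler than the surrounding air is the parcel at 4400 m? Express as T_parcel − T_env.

Parcel:
  300–2100 m, dry: Δz = 1.8 km ⇒ ΔT = -17.28°C; T = -14.78°C
  2100–4400 m, saturated: Δz = 2.3 km ⇒ ΔT = -15.18°C; T = -29.96°C
Environment:
  300–700 m, environment, lower layer: Δz = 0.4 km ⇒ ΔT = -1.32°C; T = 1.18°C
  700–4400 m, environment, upper layer: Δz = 3.7 km ⇒ ΔT = -27.01°C; T = -25.83°C
T_parcel − T_env = -29.96 − (-25.83) = -4.13°C

-4.13°C (parcel cooler than environment)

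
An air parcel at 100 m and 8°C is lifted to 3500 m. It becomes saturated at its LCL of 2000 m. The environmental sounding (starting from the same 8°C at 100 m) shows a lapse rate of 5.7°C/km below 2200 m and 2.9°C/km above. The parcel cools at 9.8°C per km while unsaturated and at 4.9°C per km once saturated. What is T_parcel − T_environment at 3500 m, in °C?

Parcel:
  100–2000 m, dry: Δz = 1.9 km ⇒ ΔT = -18.62°C; T = -10.62°C
  2000–3500 m, saturated: Δz = 1.5 km ⇒ ΔT = -7.35°C; T = -17.97°C
Environment:
  100–2200 m, environment, lower layer: Δz = 2.1 km ⇒ ΔT = -11.97°C; T = -3.97°C
  2200–3500 m, environment, upper layer: Δz = 1.3 km ⇒ ΔT = -3.77°C; T = -7.74°C
T_parcel − T_env = -17.97 − (-7.74) = -10.23°C

-10.23°C (parcel cooler than environment)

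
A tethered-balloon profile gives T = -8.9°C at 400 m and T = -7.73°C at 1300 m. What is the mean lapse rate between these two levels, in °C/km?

Γ = −ΔT/Δz = (-8.9 − (-7.73)) / (1300 − 400) m
  = -1.17°C / 0.9 km = -1.3°C/km

-1.3°C/km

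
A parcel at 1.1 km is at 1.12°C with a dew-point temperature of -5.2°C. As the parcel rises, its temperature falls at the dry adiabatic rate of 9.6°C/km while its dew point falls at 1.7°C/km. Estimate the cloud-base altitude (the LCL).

1.9 km

T and T_d converge at 9.6 − 1.7 = 7.9°C per km
Height above start = (1.12 − (-5.2)) / 7.9 = 0.8 km
LCL altitude = 1100 m + 800 m = 1900 m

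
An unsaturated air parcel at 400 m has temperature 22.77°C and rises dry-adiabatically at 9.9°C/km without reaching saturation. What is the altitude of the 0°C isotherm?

Height above start = (22.77 − 0) / 9.9 = 2.3 km
Altitude = 400 m + 2300 m = 2700 m

2700 m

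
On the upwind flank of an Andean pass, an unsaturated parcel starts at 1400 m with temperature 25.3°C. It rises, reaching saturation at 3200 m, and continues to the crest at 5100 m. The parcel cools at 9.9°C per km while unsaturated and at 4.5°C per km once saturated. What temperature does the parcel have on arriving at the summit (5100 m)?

-1.07°C

1400–3200 m, dry: Δz = 1.8 km ⇒ ΔT = -17.82°C; T = 7.48°C
3200–5100 m, saturated: Δz = 1.9 km ⇒ ΔT = -8.55°C; T = -1.07°C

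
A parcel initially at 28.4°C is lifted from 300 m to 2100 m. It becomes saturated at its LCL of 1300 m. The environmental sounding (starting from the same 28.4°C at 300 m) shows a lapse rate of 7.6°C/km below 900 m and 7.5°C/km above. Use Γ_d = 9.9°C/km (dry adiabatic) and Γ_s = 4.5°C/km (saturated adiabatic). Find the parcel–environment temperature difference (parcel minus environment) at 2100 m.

Parcel:
  300–1300 m, dry: Δz = 1 km ⇒ ΔT = -9.9°C; T = 18.5°C
  1300–2100 m, saturated: Δz = 0.8 km ⇒ ΔT = -3.6°C; T = 14.9°C
Environment:
  300–900 m, environment, lower layer: Δz = 0.6 km ⇒ ΔT = -4.56°C; T = 23.84°C
  900–2100 m, environment, upper layer: Δz = 1.2 km ⇒ ΔT = -9°C; T = 14.84°C
T_parcel − T_env = 14.9 − 14.84 = +0.06°C

+0.06°C (parcel warmer than environment)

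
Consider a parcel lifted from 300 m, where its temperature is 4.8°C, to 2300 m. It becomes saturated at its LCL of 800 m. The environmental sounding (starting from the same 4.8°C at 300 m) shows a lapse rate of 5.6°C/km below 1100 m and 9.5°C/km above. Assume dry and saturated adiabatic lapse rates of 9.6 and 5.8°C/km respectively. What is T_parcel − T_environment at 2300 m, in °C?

+2.38°C (parcel warmer than environment)

Parcel:
  300–800 m, dry: Δz = 0.5 km ⇒ ΔT = -4.8°C; T = 0°C
  800–2300 m, saturated: Δz = 1.5 km ⇒ ΔT = -8.7°C; T = -8.7°C
Environment:
  300–1100 m, environment, lower layer: Δz = 0.8 km ⇒ ΔT = -4.48°C; T = 0.32°C
  1100–2300 m, environment, upper layer: Δz = 1.2 km ⇒ ΔT = -11.4°C; T = -11.08°C
T_parcel − T_env = -8.7 − (-11.08) = +2.38°C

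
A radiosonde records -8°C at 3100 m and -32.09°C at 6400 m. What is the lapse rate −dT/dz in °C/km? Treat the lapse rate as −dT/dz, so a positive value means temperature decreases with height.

Γ = −ΔT/Δz = (-8 − (-32.09)) / (6400 − 3100) m
  = 24.09°C / 3.3 km = 7.3°C/km

7.3°C/km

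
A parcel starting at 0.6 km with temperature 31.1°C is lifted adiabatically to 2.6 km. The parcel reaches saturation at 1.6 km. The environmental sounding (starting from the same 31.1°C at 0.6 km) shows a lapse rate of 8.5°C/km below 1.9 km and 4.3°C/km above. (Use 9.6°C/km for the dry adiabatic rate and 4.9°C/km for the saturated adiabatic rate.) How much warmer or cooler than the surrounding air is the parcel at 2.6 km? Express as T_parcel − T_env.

Parcel:
  Dry to 1600 m: -9.6 × 1 km = -9.6°C, so T = 21.5°C.
  Saturated to 2600 m: -4.9 × 1 km = -4.9°C, so T = 16.6°C.
Environment:
  Environment, lower layer to 1900 m: -8.5 × 1.3 km = -11.05°C, so T = 20.05°C.
  Environment, upper layer to 2600 m: -4.3 × 0.7 km = -3.01°C, so T = 17.04°C.
T_parcel − T_env = 16.6 − 17.04 = -0.44°C

-0.44°C (parcel cooler than environment)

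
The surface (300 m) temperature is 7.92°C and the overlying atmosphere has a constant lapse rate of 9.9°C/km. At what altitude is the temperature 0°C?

1100 m

Height above start = (7.92 − 0) / 9.9 = 0.8 km
Altitude = 300 m + 800 m = 1100 m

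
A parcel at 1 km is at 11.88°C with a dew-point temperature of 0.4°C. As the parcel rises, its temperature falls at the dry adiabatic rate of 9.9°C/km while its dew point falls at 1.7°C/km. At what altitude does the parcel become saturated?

T and T_d converge at 9.9 − 1.7 = 8.2°C per km
Height above start = (11.88 − 0.4) / 8.2 = 1.4 km
LCL altitude = 1000 m + 1400 m = 2400 m

2.4 km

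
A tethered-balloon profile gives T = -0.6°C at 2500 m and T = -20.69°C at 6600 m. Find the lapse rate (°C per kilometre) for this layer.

Γ = −ΔT/Δz = (-0.6 − (-20.69)) / (6600 − 2500) m
  = 20.09°C / 4.1 km = 4.9°C/km

4.9°C/km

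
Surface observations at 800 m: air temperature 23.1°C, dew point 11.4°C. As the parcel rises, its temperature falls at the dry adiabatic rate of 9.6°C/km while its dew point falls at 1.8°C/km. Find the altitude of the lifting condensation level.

T and T_d converge at 9.6 − 1.8 = 7.8°C per km
Height above start = (23.1 − 11.4) / 7.8 = 1.5 km
LCL altitude = 800 m + 1500 m = 2300 m

2300 m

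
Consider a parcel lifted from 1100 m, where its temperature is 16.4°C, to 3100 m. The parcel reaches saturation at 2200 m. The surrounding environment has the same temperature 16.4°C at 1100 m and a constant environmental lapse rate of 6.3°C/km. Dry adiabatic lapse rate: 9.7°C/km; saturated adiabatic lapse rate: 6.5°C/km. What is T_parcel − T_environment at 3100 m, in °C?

Parcel:
  1100 → 2200 m (dry, 9.7°C/km): ΔT = -9.7 × 1.1 = -10.67°C → T = 5.73°C
  2200 → 3100 m (saturated, 6.5°C/km): ΔT = -6.5 × 0.9 = -5.85°C → T = -0.12°C
Environment:
  1100 → 3100 m (environment, 6.3°C/km): ΔT = -6.3 × 2 = -12.6°C → T = 3.8°C
T_parcel − T_env = -0.12 − 3.8 = -3.92°C

-3.92°C (parcel cooler than environment)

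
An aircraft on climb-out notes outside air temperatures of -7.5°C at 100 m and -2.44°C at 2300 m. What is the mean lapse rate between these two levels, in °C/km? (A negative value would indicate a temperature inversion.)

-2.3°C/km

Γ = −ΔT/Δz = (-7.5 − (-2.44)) / (2300 − 100) m
  = -5.06°C / 2.2 km = -2.3°C/km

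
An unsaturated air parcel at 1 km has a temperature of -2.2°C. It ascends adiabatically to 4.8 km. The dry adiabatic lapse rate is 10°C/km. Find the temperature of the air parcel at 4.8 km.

From 1000 m to 4800 m (dry adiabatic): cools by 10 × 3.8 = 38°C, giving -40.2°C.

-40.2°C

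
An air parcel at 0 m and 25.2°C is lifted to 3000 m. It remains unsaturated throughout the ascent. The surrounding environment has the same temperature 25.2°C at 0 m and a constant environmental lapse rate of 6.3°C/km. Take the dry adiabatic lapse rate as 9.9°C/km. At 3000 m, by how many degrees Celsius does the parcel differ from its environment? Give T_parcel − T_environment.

Parcel:
  0–3000 m, dry: Δz = 3 km ⇒ ΔT = -29.7°C; T = -4.5°C
Environment:
  0–3000 m, environment: Δz = 3 km ⇒ ΔT = -18.9°C; T = 6.3°C
T_parcel − T_env = -4.5 − 6.3 = -10.8°C

-10.8°C (parcel cooler than environment)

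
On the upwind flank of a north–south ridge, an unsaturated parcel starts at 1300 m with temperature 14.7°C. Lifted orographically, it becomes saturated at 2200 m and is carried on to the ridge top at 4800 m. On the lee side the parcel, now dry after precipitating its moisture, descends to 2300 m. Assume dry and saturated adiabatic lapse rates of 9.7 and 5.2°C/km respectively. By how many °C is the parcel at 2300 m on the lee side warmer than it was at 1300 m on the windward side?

1300–2200 m, dry: Δz = 0.9 km ⇒ ΔT = -8.73°C; T = 5.97°C
2200–4800 m, saturated: Δz = 2.6 km ⇒ ΔT = -13.52°C; T = -7.55°C
4800–2300 m, dry descent: Δz = 2.5 km ⇒ ΔT = +24.25°C; T = 16.7°C
Net change vs windward start: 16.7 − 14.7 = +2°C

+2°C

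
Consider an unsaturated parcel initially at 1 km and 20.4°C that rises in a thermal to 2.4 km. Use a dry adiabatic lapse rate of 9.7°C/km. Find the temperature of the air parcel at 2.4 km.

6.82°C

From 1000 m to 2400 m (dry adiabatic): cools by 9.7 × 1.4 = 13.58°C, giving 6.82°C.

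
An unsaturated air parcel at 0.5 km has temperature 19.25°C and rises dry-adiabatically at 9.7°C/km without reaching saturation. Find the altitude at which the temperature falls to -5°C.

3 km

Height above start = (19.25 − (-5)) / 9.7 = 2.5 km
Altitude = 500 m + 2500 m = 3000 m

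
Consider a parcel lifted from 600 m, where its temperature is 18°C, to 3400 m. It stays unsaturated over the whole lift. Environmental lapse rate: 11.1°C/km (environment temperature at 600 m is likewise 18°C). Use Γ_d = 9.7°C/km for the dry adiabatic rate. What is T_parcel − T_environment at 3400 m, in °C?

Parcel:
  From 600 m to 3400 m (dry): cools by 9.7 × 2.8 = 27.16°C, giving -9.16°C.
Environment:
  From 600 m to 3400 m (environment): cools by 11.1 × 2.8 = 31.08°C, giving -13.08°C.
T_parcel − T_env = -9.16 − (-13.08) = +3.92°C

+3.92°C (parcel warmer than environment)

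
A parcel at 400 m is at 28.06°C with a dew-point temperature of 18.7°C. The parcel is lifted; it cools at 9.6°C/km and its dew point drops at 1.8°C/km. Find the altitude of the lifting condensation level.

T and T_d converge at 9.6 − 1.8 = 7.8°C per km
Height above start = (28.06 − 18.7) / 7.8 = 1.2 km
LCL altitude = 400 m + 1200 m = 1600 m

1600 m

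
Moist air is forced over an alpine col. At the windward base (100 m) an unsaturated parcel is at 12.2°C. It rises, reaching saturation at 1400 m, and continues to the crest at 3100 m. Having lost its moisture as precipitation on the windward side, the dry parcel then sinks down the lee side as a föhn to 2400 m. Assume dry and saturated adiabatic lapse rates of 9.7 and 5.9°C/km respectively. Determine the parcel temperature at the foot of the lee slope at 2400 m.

Dry to 1400 m: -9.7 × 1.3 km = -12.61°C, so T = -0.41°C.
Saturated to 3100 m: -5.9 × 1.7 km = -10.03°C, so T = -10.44°C.
Dry descent to 2400 m: +9.7 × 0.7 km = +6.79°C, so T = -3.65°C.

-3.65°C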